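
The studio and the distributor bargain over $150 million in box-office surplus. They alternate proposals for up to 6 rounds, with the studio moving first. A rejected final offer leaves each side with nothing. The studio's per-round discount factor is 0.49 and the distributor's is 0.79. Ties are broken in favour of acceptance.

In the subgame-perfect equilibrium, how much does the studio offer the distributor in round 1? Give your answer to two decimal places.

101.59

Solve by backward induction from round 6.
Round 6 (the distributor proposes): the studio will accept anything ≥ 0, so the distributor offers 0 and keeps 150.
Round 5 (the studio proposes): the distributor can get 150 next round, worth 0.79 × 150 = 118.5 now; the studio offers that and keeps 31.5.
Round 4 (the distributor proposes): the studio can get 31.5 next round, worth 0.49 × 31.5 = 15.435 now, so the distributor offers 15.435, keeping 134.565.
Round 3 (the studio proposes): the distributor can get 134.565 next round, worth 0.79 × 134.565 = 106.30635 now; the studio offers that and keeps 43.69365.
Round 2 (the distributor proposes): the studio can get 43.69365 next round, worth 0.49 × 43.69365 = 21.4098885 now; the distributor offers that and keeps 128.5901115.
Round 1 (the studio proposes): the distributor can get 128.5901115 next round, worth 0.79 × 128.5901115 = 101.586188085 now, so the studio offers 101.586188085, keeping 48.413811915.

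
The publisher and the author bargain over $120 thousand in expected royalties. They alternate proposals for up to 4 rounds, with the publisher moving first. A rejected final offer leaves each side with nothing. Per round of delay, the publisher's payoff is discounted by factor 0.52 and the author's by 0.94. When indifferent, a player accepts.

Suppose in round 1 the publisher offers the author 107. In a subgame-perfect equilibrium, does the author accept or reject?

Round 4 (the author proposes): the publisher will accept anything ≥ 0, so the author offers 0 and keeps 120.
Round 3 (the publisher proposes): the author can get 120 next round, worth 0.94 × 120 = 112.8 now, so the publisher offers 112.8, keeping 7.2.
Round 2 (the author proposes): the publisher can get 7.2 next round, worth 0.52 × 7.2 = 3.744 now; the author offers that and keeps 116.256.
So by rejecting in round 1, the author gets 116.256 next round, worth 0.94 × 116.256 = 109.28064 now.
Offer 107 < 109.28064, so the author rejects.

Reject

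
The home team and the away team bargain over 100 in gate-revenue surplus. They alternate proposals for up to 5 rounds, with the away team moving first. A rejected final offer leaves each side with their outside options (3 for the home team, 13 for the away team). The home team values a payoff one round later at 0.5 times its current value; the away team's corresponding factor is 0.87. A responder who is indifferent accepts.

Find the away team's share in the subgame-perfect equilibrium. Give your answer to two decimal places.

By backward induction:
Round 5 (the away team proposes): the home team gets 3 if talks fail, so the away team offers 3 and keeps 97.
Round 4 (the home team proposes): the away team can get 97 next round, worth 0.87 × 97 = 84.39 now. The home team offers 84.39 and keeps 100 − 84.39 = 15.61.
Round 3 (the away team proposes): the home team can get 15.61 next round, worth 0.5 × 15.61 = 7.805 now, so the away team offers 7.805, keeping 92.195.
Round 2 (the home team proposes): the away team can get 92.195 next round, worth 0.87 × 92.195 = 80.20965 now, so the home team offers 80.20965, keeping 19.79035.
Round 1 (the away team proposes): the home team can get 19.79035 next round, worth 0.5 × 19.79035 = 9.895175 now; the away team offers that and keeps 90.104825.

90.10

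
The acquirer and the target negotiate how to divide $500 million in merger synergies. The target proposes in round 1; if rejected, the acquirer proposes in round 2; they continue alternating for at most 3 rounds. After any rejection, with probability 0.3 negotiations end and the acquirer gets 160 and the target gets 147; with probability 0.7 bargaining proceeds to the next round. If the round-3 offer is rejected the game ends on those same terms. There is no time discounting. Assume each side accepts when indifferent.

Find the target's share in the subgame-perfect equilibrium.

By backward induction:
Round 3 (the target proposes): the acquirer gets 160 if talks fail, so the target offers 160 and keeps 340.
Round 2 (the acquirer proposes): rejecting gives the target an expected 0.7 × 340 + 0.3 × 147 = 282.1, so the acquirer offers 282.1, keeping 217.9.
Round 1 (the target proposes): rejecting gives the acquirer an expected 0.7 × 217.9 + 0.3 × 160 = 200.53, so the target offers 200.53, keeping 299.47.

299.47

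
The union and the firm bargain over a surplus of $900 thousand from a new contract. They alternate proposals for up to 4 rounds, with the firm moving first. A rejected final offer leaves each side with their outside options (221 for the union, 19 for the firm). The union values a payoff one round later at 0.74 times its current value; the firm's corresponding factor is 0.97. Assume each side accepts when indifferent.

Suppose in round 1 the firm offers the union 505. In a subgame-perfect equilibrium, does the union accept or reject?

Accept

Round 4 (the union proposes): the firm gets 19 if talks fail, so the union offers 19 and keeps 881.
Round 3 (the firm proposes): the union can get 881 next round, worth 0.74 × 881 = 651.94 now, so the firm offers 651.94, keeping 248.06.
Round 2 (the union proposes): the firm can get 248.06 next round, worth 0.97 × 248.06 = 240.6182 now, so the union offers 240.6182, keeping 659.3818.
So by rejecting in round 1, the union gets 659.3818 next round, worth 0.74 × 659.3818 = 487.942532 now.
Offer 505 ≥ 487.942532, so the union accepts.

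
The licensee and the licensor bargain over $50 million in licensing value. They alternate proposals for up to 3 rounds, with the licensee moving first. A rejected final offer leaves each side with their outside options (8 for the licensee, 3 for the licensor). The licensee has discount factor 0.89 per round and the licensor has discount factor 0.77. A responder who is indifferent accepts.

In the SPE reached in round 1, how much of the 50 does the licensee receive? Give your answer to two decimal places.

Round 3 (the licensee proposes): the licensor gets 3 if talks fail, so the licensee offers 3 and keeps 47.
Round 2 (the licensor proposes): the licensee can get 47 next round, worth 0.89 × 47 = 41.83 now. The licensor offers 41.83 and keeps 50 − 41.83 = 8.17.
Round 1 (the licensee proposes): the licensor can get 8.17 next round, worth 0.77 × 8.17 = 6.2909 now; the licensee offers that and keeps 43.7091.

43.71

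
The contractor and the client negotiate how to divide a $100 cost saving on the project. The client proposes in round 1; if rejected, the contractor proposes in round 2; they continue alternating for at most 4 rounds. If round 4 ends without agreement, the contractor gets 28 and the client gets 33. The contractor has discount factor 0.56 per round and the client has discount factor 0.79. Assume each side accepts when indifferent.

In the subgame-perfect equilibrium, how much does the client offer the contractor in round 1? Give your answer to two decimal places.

28.36

Round 4 (the contractor proposes): the client gets 33 if talks fail, so the contractor offers 33 and keeps 67.
Round 3 (the client proposes): the contractor can get 67 next round, worth 0.56 × 67 = 37.52 now. The client offers 37.52 and keeps 100 − 37.52 = 62.48.
Round 2 (the contractor proposes): the client can get 62.48 next round, worth 0.79 × 62.48 = 49.3592 now, so the contractor offers 49.3592, keeping 50.6408.
Round 1 (the client proposes): the contractor can get 50.6408 next round, worth 0.56 × 50.6408 = 28.358848 now. The client offers 28.358848 and keeps 100 − 28.358848 = 71.641152.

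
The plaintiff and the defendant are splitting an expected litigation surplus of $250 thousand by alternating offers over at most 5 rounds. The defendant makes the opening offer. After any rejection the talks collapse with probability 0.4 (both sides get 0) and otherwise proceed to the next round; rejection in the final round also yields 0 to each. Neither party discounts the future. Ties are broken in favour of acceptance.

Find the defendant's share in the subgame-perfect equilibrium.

168.4

Round 5 (the defendant proposes): the plaintiff will accept anything ≥ 0, so the defendant offers 0 and keeps 250.
Round 4 (the plaintiff proposes): rejecting gives the defendant an expected 0.6 × 250 = 150. The plaintiff offers 150 and keeps 250 − 150 = 100.
Round 3 (the defendant proposes): rejecting gives the plaintiff an expected 0.6 × 100 = 60, so the defendant offers 60, keeping 190.
Round 2 (the plaintiff proposes): rejecting gives the defendant an expected 0.6 × 190 = 114, so the plaintiff offers 114, keeping 136.
Round 1 (the defendant proposes): rejecting gives the plaintiff an expected 0.6 × 136 = 81.6, so the defendant offers 81.6, keeping 168.4.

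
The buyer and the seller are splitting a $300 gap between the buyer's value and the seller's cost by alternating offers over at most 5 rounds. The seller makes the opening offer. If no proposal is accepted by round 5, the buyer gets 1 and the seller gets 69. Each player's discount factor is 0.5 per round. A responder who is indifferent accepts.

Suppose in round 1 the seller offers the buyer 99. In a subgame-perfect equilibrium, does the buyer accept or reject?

Accept

Work out the buyer's continuation value if the offer is rejected.
Round 5 (the seller proposes): the buyer gets 1 if talks fail, so the seller offers 1 and keeps 299.
Round 4 (the buyer proposes): the seller can get 299 next round, worth 0.5 × 299 = 149.5 now; the buyer offers that and keeps 150.5.
Round 3 (the seller proposes): the buyer can get 150.5 next round, worth 0.5 × 150.5 = 75.25 now, so the seller offers 75.25, keeping 224.75.
Round 2 (the buyer proposes): the seller can get 224.75 next round, worth 0.5 × 224.75 = 112.375 now; the buyer offers that and keeps 187.625.
So by rejecting in round 1, the buyer gets 187.625 next round, worth 0.5 × 187.625 = 93.8125 now.
Offer 99 ≥ 93.8125, so the buyer accepts.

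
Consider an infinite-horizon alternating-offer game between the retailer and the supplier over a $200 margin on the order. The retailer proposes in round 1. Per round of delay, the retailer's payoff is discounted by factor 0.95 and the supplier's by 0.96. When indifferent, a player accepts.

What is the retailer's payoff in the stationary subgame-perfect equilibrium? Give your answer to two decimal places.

Let x be the retailer's share when the retailer proposes and y be the supplier's share when the supplier proposes.
The supplier accepts iff offered ≥ 0.96·y, so x = 200 − 0.96y. Symmetrically y = 200 − 0.95x.
Substituting: x = 200 − 0.96(200 − 0.95x), giving x(1 − 0.95·0.96) = 200(1 − 0.96).
So x = 200 × 0.04 / 0.088 ≈ 90.9091, and the supplier receives 200 − x ≈ 109.0909.

90.91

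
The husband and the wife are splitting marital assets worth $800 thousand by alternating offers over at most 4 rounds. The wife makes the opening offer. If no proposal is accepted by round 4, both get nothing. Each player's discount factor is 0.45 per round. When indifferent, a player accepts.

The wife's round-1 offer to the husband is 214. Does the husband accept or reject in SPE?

Reject

Round 4 (the husband proposes): the wife will accept anything ≥ 0, so the husband offers 0 and keeps 800.
Round 3 (the wife proposes): the husband can get 800 next round, worth 0.45 × 800 = 360 now, so the wife offers 360, keeping 440.
Round 2 (the husband proposes): the wife can get 440 next round, worth 0.45 × 440 = 198 now. The husband offers 198 and keeps 800 − 198 = 602.
So by rejecting in round 1, the husband gets 602 next round, worth 0.45 × 602 = 270.9 now.
Offer 214 < 270.9, so the husband rejects.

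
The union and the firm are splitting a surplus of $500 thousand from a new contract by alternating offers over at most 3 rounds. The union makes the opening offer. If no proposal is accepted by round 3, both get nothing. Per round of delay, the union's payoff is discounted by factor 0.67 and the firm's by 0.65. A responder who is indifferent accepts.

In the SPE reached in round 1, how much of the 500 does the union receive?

Round 3 (the union proposes): the firm will accept anything ≥ 0, so the union offers 0 and keeps 500.
Round 2 (the firm proposes): the union can get 500 next round, worth 0.67 × 500 = 335 now; the firm offers that and keeps 165.
Round 1 (the union proposes): the firm can get 165 next round, worth 0.65 × 165 = 107.25 now. The union offers 107.25 and keeps 500 − 107.25 = 392.75.

392.75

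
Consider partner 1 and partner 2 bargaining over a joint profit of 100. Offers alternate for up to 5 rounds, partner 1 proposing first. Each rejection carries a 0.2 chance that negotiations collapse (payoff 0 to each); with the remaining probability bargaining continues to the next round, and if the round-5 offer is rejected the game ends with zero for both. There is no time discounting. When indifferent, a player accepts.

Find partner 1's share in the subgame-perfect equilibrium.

Round 5 (partner 1 proposes): partner 2 will accept anything ≥ 0, so partner 1 offers 0 and keeps 100.
Round 4 (partner 2 proposes): rejecting gives partner 1 an expected 0.8 × 100 = 80, so partner 2 offers 80, keeping 20.
Round 3 (partner 1 proposes): rejecting gives partner 2 an expected 0.8 × 20 = 16; partner 1 offers that and keeps 84.
Round 2 (partner 2 proposes): rejecting gives partner 1 an expected 0.8 × 84 = 67.2. Partner 2 offers 67.2 and keeps 100 − 67.2 = 32.8.
Round 1 (partner 1 proposes): rejecting gives partner 2 an expected 0.8 × 32.8 = 26.24; partner 1 offers that and keeps 73.76.

73.76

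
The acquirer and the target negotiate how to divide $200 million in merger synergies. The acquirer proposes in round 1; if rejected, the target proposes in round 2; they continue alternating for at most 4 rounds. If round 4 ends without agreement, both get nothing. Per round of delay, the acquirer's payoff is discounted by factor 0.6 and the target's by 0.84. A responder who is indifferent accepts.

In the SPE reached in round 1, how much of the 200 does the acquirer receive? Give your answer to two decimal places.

48.13

Solve by backward induction from round 4.
Round 4 (the target proposes): the acquirer will accept anything ≥ 0, so the target offers 0 and keeps 200.
Round 3 (the acquirer proposes): the target can get 200 next round, worth 0.84 × 200 = 168 now, so the acquirer offers 168, keeping 32.
Round 2 (the target proposes): the acquirer can get 32 next round, worth 0.6 × 32 = 19.2 now; the target offers that and keeps 180.8.
Round 1 (the acquirer proposes): the target can get 180.8 next round, worth 0.84 × 180.8 = 151.872 now, so the acquirer offers 151.872, keeping 48.128.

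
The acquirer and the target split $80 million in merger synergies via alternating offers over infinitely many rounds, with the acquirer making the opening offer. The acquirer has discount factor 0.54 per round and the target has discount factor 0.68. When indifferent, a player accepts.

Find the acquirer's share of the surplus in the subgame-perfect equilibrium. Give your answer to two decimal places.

Let x be the acquirer's share when the acquirer proposes and y be the target's share when the target proposes.
The target accepts iff offered ≥ 0.68·y, so x = 80 − 0.68y. Symmetrically y = 80 − 0.54x.
Substituting: x = 80 − 0.68(80 − 0.54x), giving x(1 − 0.54·0.68) = 80(1 − 0.68).
So x = 80 × 0.32 / 0.6328 ≈ 40.4551, and the target receives 80 − x ≈ 39.5449.

40.46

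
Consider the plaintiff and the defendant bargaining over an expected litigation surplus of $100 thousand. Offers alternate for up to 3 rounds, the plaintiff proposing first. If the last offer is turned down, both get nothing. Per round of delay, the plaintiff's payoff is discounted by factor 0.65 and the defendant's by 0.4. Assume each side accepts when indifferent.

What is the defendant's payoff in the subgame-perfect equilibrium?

Round 3 (the plaintiff proposes): rejection yields 0 for the defendant; the plaintiff offers 0 and keeps 100.
Round 2 (the defendant proposes): the plaintiff can get 100 next round, worth 0.65 × 100 = 65 now. The defendant offers 65 and keeps 100 − 65 = 35.
Round 1 (the plaintiff proposes): the defendant can get 35 next round, worth 0.4 × 35 = 14 now. The plaintiff offers 14 and keeps 100 − 14 = 86.

14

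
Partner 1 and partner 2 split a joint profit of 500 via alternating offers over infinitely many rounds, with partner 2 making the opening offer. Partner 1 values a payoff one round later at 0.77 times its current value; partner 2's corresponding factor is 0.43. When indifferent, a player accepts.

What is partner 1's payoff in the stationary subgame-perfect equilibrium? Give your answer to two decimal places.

In a stationary SPE each proposer offers the other exactly their discounted continuation value.
If partner 2 keeps x when proposing and partner 1 keeps y when proposing, then x = 500 − 0.77y and y = 500 − 0.43x.
Solving: x = 500(1 − 0.77) / (1 − 0.43·0.77) = 115 / 0.6689 ≈ 171.9241.
Partner 1 gets 500 − 171.9241 ≈ 328.0759.

328.08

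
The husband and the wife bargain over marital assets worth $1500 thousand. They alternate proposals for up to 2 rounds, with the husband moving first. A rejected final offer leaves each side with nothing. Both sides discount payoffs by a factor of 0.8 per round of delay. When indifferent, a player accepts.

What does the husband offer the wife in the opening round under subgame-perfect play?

Work backward from the last round.
Round 2 (the wife proposes): rejection yields 0 for the husband; the wife offers 0 and keeps 1500.
Round 1 (the husband proposes): the wife can get 1500 next round, worth 0.8 × 1500 = 1200 now; the husband offers that and keeps 300.

1200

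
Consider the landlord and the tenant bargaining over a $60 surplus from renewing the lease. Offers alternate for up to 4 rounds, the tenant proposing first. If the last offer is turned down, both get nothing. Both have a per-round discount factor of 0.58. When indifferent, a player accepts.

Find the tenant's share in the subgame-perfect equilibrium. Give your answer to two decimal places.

33.68

Round 4 (the landlord proposes): rejection yields 0 for the tenant; the landlord offers 0 and keeps 60.
Round 3 (the tenant proposes): the landlord can get 60 next round, worth 0.58 × 60 = 34.8 now; the tenant offers that and keeps 25.2.
Round 2 (the landlord proposes): the tenant can get 25.2 next round, worth 0.58 × 25.2 = 14.616 now; the landlord offers that and keeps 45.384.
Round 1 (the tenant proposes): the landlord can get 45.384 next round, worth 0.58 × 45.384 = 26.32272 now; the tenant offers that and keeps 33.67728.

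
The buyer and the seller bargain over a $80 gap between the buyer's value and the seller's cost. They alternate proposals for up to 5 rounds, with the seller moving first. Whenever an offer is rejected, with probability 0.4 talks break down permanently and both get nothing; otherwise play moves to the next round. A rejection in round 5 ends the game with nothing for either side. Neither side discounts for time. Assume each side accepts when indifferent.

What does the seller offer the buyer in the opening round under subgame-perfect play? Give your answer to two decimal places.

26.11

Round 5 (the seller proposes): rejection yields 0 for the buyer; the seller offers 0 and keeps 80.
Round 4 (the buyer proposes): rejecting gives the seller an expected 0.6 × 80 = 48, so the buyer offers 48, keeping 32.
Round 3 (the seller proposes): rejecting gives the buyer an expected 0.6 × 32 = 19.2, so the seller offers 19.2, keeping 60.8.
Round 2 (the buyer proposes): rejecting gives the seller an expected 0.6 × 60.8 = 36.48; the buyer offers that and keeps 43.52.
Round 1 (the seller proposes): rejecting gives the buyer an expected 0.6 × 43.52 = 26.112; the seller offers that and keeps 53.888.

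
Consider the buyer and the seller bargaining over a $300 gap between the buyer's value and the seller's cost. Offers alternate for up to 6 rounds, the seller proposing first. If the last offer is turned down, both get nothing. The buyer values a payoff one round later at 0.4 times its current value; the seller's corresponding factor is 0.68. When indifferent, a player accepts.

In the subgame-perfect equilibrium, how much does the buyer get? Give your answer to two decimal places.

Round 6 (the buyer proposes): the seller will accept anything ≥ 0, so the buyer offers 0 and keeps 300.
Round 5 (the seller proposes): the buyer can get 300 next round, worth 0.4 × 300 = 120 now, so the seller offers 120, keeping 180.
Round 4 (the buyer proposes): the seller can get 180 next round, worth 0.68 × 180 = 122.4 now, so the buyer offers 122.4, keeping 177.6.
Round 3 (the seller proposes): the buyer can get 177.6 next round, worth 0.4 × 177.6 = 71.04 now; the seller offers that and keeps 228.96.
Round 2 (the buyer proposes): the seller can get 228.96 next round, worth 0.68 × 228.96 = 155.6928 now; the buyer offers that and keeps 144.3072.
Round 1 (the seller proposes): the buyer can get 144.3072 next round, worth 0.4 × 144.3072 = 57.72288 now; the seller offers that and keeps 242.27712.

57.72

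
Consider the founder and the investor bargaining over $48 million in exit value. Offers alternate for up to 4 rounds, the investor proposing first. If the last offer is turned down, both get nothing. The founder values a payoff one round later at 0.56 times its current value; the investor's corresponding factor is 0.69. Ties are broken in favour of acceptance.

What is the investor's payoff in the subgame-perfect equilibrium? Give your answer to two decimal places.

Solve by backward induction from round 4.
Round 4 (the founder proposes): the investor will accept anything ≥ 0, so the founder offers 0 and keeps 48.
Round 3 (the investor proposes): the founder can get 48 next round, worth 0.56 × 48 = 26.88 now, so the investor offers 26.88, keeping 21.12.
Round 2 (the founder proposes): the investor can get 21.12 next round, worth 0.69 × 21.12 = 14.5728 now. The founder offers 14.5728 and keeps 48 − 14.5728 = 33.4272.
Round 1 (the investor proposes): the founder can get 33.4272 next round, worth 0.56 × 33.4272 = 18.719232 now, so the investor offers 18.719232, keeping 29.280768.

29.28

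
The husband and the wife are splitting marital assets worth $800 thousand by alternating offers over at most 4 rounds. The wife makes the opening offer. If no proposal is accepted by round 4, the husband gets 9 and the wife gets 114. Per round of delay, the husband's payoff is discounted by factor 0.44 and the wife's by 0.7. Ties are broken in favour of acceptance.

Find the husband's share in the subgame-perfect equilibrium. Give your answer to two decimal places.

198.57

Work backward from the last round.
Round 4 (the husband proposes): the wife gets 114 if talks fail, so the husband offers 114 and keeps 686.
Round 3 (the wife proposes): the husband can get 686 next round, worth 0.44 × 686 = 301.84 now; the wife offers that and keeps 498.16.
Round 2 (the husband proposes): the wife can get 498.16 next round, worth 0.7 × 498.16 = 348.712 now, so the husband offers 348.712, keeping 451.288.
Round 1 (the wife proposes): the husband can get 451.288 next round, worth 0.44 × 451.288 = 198.56672 now. The wife offers 198.56672 and keeps 800 − 198.56672 = 601.43328.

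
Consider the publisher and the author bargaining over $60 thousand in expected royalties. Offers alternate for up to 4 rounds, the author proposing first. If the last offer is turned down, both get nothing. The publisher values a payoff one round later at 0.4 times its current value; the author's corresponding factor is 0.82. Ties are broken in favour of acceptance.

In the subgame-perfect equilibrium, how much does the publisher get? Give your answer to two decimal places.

12.19

Round 4 (the publisher proposes): the author will accept anything ≥ 0, so the publisher offers 0 and keeps 60.
Round 3 (the author proposes): the publisher can get 60 next round, worth 0.4 × 60 = 24 now; the author offers that and keeps 36.
Round 2 (the publisher proposes): the author can get 36 next round, worth 0.82 × 36 = 29.52 now. The publisher offers 29.52 and keeps 60 − 29.52 = 30.48.
Round 1 (the author proposes): the publisher can get 30.48 next round, worth 0.4 × 30.48 = 12.192 now; the author offers that and keeps 47.808.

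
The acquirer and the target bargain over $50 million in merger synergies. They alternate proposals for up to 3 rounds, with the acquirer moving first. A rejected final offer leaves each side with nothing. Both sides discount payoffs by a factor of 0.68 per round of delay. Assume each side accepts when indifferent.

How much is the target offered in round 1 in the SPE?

10.88

By backward induction:
Round 3 (the acquirer proposes): rejection yields 0 for the target; the acquirer offers 0 and keeps 50.
Round 2 (the target proposes): the acquirer can get 50 next round, worth 0.68 × 50 = 34 now, so the target offers 34, keeping 16.
Round 1 (the acquirer proposes): the target can get 16 next round, worth 0.68 × 16 = 10.88 now, so the acquirer offers 10.88, keeping 39.12.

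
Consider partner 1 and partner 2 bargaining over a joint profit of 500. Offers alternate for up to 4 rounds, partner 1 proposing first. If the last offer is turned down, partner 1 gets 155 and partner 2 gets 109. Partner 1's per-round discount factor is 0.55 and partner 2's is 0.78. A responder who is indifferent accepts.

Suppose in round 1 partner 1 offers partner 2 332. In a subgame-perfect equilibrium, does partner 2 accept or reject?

Accept

Round 4 (partner 2 proposes): partner 1 gets 155 if talks fail, so partner 2 offers 155 and keeps 345.
Round 3 (partner 1 proposes): partner 2 can get 345 next round, worth 0.78 × 345 = 269.1 now, so partner 1 offers 269.1, keeping 230.9.
Round 2 (partner 2 proposes): partner 1 can get 230.9 next round, worth 0.55 × 230.9 = 126.995 now, so partner 2 offers 126.995, keeping 373.005.
So by rejecting in round 1, partner 2 gets 373.005 next round, worth 0.78 × 373.005 = 290.9439 now.
Offer 332 ≥ 290.9439, so partner 2 accepts.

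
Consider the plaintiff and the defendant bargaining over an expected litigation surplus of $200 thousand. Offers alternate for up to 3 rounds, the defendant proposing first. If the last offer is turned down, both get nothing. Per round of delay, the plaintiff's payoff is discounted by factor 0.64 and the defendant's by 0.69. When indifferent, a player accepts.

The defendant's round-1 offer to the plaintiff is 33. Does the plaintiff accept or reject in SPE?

Round 3 (the defendant proposes): the plaintiff will accept anything ≥ 0, so the defendant offers 0 and keeps 200.
Round 2 (the plaintiff proposes): the defendant can get 200 next round, worth 0.69 × 200 = 138 now, so the plaintiff offers 138, keeping 62.
So by rejecting in round 1, the plaintiff gets 62 next round, worth 0.64 × 62 = 39.68 now.
Offer 33 < 39.68, so the plaintiff rejects.

Reject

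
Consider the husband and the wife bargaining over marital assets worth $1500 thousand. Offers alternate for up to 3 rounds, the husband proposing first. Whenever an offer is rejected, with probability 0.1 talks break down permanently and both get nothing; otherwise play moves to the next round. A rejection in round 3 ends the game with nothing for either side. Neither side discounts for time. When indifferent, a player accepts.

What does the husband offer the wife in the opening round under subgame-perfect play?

Round 3 (the husband proposes): rejection yields 0 for the wife; the husband offers 0 and keeps 1500.
Round 2 (the wife proposes): rejecting gives the husband an expected 0.9 × 1500 = 1350. The wife offers 1350 and keeps 1500 − 1350 = 150.
Round 1 (the husband proposes): rejecting gives the wife an expected 0.9 × 150 = 135. The husband offers 135 and keeps 1500 − 135 = 1365.

135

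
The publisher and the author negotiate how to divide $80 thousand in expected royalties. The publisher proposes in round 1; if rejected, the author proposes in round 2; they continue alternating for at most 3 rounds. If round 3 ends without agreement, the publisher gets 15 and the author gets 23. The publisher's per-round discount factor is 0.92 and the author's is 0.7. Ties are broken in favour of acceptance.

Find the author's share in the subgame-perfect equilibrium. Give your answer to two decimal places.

19.29

Round 3 (the publisher proposes): the author gets 23 if talks fail, so the publisher offers 23 and keeps 57.
Round 2 (the author proposes): the publisher can get 57 next round, worth 0.92 × 57 = 52.44 now; the author offers that and keeps 27.56.
Round 1 (the publisher proposes): the author can get 27.56 next round, worth 0.7 × 27.56 = 19.292 now; the publisher offers that and keeps 60.708.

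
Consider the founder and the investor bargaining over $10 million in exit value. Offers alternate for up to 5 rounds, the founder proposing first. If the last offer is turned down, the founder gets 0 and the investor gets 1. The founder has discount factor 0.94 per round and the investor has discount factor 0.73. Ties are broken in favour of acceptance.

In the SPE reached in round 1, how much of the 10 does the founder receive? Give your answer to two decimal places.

8.79

Round 5 (the founder proposes): the investor gets 1 if talks fail, so the founder offers 1 and keeps 9.
Round 4 (the investor proposes): the founder can get 9 next round, worth 0.94 × 9 = 8.46 now, so the investor offers 8.46, keeping 1.54.
Round 3 (the founder proposes): the investor can get 1.54 next round, worth 0.73 × 1.54 = 1.1242 now. The founder offers 1.1242 and keeps 10 − 1.1242 = 8.8758.
Round 2 (the investor proposes): the founder can get 8.8758 next round, worth 0.94 × 8.8758 = 8.343252 now, so the investor offers 8.343252, keeping 1.656748.
Round 1 (the founder proposes): the investor can get 1.656748 next round, worth 0.73 × 1.656748 = 1.20942604 now. The founder offers 1.20942604 and keeps 10 − 1.20942604 = 8.79057396.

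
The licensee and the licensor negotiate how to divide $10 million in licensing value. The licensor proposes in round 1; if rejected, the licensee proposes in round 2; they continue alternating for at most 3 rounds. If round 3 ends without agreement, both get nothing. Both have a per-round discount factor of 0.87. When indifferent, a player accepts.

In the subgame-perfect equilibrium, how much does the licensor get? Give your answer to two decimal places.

8.87

Round 3 (the licensor proposes): rejection yields 0 for the licensee; the licensor offers 0 and keeps 10.
Round 2 (the licensee proposes): the licensor can get 10 next round, worth 0.87 × 10 = 8.7 now; the licensee offers that and keeps 1.3.
Round 1 (the licensor proposes): the licensee can get 1.3 next round, worth 0.87 × 1.3 = 1.131 now, so the licensor offers 1.131, keeping 8.869.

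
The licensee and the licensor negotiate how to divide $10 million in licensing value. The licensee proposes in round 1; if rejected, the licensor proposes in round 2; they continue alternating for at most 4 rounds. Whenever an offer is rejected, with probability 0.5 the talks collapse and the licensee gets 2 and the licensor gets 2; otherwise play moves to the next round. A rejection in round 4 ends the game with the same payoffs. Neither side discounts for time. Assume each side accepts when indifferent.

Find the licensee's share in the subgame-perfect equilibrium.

5.75

Round 4 (the licensor proposes): the licensee gets 2 if talks fail, so the licensor offers 2 and keeps 8.
Round 3 (the licensee proposes): rejecting gives the licensor an expected 0.5 × 8 + 0.5 × 2 = 5. The licensee offers 5 and keeps 10 − 5 = 5.
Round 2 (the licensor proposes): rejecting gives the licensee an expected 0.5 × 5 + 0.5 × 2 = 3.5; the licensor offers that and keeps 6.5.
Round 1 (the licensee proposes): rejecting gives the licensor an expected 0.5 × 6.5 + 0.5 × 2 = 4.25, so the licensee offers 4.25, keeping 5.75.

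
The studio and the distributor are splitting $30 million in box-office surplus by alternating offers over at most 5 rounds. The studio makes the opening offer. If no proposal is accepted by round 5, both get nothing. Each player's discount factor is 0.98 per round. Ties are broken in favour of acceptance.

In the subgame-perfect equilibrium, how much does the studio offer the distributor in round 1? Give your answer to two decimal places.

Round 5 (the studio proposes): the distributor will accept anything ≥ 0, so the studio offers 0 and keeps 30.
Round 4 (the distributor proposes): the studio can get 30 next round, worth 0.98 × 30 = 29.4 now, so the distributor offers 29.4, keeping 0.6.
Round 3 (the studio proposes): the distributor can get 0.6 next round, worth 0.98 × 0.6 = 0.588 now. The studio offers 0.588 and keeps 30 − 0.588 = 29.412.
Round 2 (the distributor proposes): the studio can get 29.412 next round, worth 0.98 × 29.412 = 28.82376 now, so the distributor offers 28.82376, keeping 1.17624.
Round 1 (the studio proposes): the distributor can get 1.17624 next round, worth 0.98 × 1.17624 = 1.1527152 now. The studio offers 1.1527152 and keeps 30 − 1.1527152 = 28.8472848.

1.15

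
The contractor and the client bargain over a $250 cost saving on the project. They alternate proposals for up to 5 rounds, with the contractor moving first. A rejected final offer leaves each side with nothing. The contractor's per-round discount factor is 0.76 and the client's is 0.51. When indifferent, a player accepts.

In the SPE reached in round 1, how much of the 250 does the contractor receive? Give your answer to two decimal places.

207.54

Solve by backward induction from round 5.
Round 5 (the contractor proposes): the client will accept anything ≥ 0, so the contractor offers 0 and keeps 250.
Round 4 (the client proposes): the contractor can get 250 next round, worth 0.76 × 250 = 190 now, so the client offers 190, keeping 60.
Round 3 (the contractor proposes): the client can get 60 next round, worth 0.51 × 60 = 30.6 now, so the contractor offers 30.6, keeping 219.4.
Round 2 (the client proposes): the contractor can get 219.4 next round, worth 0.76 × 219.4 = 166.744 now; the client offers that and keeps 83.256.
Round 1 (the contractor proposes): the client can get 83.256 next round, worth 0.51 × 83.256 = 42.46056 now, so the contractor offers 42.46056, keeping 207.53944.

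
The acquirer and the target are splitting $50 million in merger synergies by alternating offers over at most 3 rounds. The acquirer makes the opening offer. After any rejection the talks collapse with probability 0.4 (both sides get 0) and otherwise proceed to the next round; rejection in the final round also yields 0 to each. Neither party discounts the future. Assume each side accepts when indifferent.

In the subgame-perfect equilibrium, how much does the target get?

12

Round 3 (the acquirer proposes): the target will accept anything ≥ 0, so the acquirer offers 0 and keeps 50.
Round 2 (the target proposes): rejecting gives the acquirer an expected 0.6 × 50 = 30; the target offers that and keeps 20.
Round 1 (the acquirer proposes): rejecting gives the target an expected 0.6 × 20 = 12. The acquirer offers 12 and keeps 50 − 12 = 38.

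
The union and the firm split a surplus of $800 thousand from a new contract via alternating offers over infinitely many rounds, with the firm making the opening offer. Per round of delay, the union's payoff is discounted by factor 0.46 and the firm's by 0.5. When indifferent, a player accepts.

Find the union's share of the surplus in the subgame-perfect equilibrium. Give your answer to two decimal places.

238.96

When the firm proposes, the union accepts any offer worth at least 0.46 times what the union would get by proposing next round; and vice versa.
This gives x = 800 − 0.46y and y = 800 − 0.5x, where x and y are each side's share when it proposes.
Hence (1 − 0.46·0.5)x = 800(1 − 0.46), i.e. 0.77·x = 432.
x ≈ 561.0390; the union's share is 800 − x ≈ 238.9610.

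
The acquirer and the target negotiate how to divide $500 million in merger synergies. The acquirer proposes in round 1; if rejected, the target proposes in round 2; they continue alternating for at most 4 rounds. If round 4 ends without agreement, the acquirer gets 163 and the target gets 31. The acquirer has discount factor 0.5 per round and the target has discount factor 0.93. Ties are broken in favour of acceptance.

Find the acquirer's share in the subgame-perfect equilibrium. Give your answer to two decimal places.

Round 4 (the target proposes): the acquirer gets 163 if talks fail, so the target offers 163 and keeps 337.
Round 3 (the acquirer proposes): the target can get 337 next round, worth 0.93 × 337 = 313.41 now, so the acquirer offers 313.41, keeping 186.59.
Round 2 (the target proposes): the acquirer can get 186.59 next round, worth 0.5 × 186.59 = 93.295 now, so the target offers 93.295, keeping 406.705.
Round 1 (the acquirer proposes): the target can get 406.705 next round, worth 0.93 × 406.705 = 378.23565 now; the acquirer offers that and keeps 121.76435.

121.76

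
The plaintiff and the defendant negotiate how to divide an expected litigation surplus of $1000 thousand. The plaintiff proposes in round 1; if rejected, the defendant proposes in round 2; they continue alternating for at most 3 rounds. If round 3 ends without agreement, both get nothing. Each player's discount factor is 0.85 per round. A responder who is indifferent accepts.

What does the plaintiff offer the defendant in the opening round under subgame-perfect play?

127.5

Work backward from the last round.
Round 3 (the plaintiff proposes): rejection yields 0 for the defendant; the plaintiff offers 0 and keeps 1000.
Round 2 (the defendant proposes): the plaintiff can get 1000 next round, worth 0.85 × 1000 = 850 now; the defendant offers that and keeps 150.
Round 1 (the plaintiff proposes): the defendant can get 150 next round, worth 0.85 × 150 = 127.5 now. The plaintiff offers 127.5 and keeps 1000 − 127.5 = 872.5.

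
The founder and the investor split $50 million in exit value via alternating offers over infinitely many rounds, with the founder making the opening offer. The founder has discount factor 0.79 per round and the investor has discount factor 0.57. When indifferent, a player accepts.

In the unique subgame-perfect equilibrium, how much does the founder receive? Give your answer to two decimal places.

39.11

In a stationary SPE each proposer offers the other exactly their discounted continuation value.
If the founder keeps x when proposing and the investor keeps y when proposing, then x = 50 − 0.57y and y = 50 − 0.79x.
Solving: x = 50(1 − 0.57) / (1 − 0.79·0.57) = 21.5 / 0.5497 ≈ 39.1122.
The investor gets 50 − 39.1122 ≈ 10.8878.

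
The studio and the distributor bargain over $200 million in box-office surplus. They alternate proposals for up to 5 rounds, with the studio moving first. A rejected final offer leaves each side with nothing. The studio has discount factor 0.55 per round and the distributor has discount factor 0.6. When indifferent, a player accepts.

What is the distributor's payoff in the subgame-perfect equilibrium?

71.82

Round 5 (the studio proposes): the distributor will accept anything ≥ 0, so the studio offers 0 and keeps 200.
Round 4 (the distributor proposes): the studio can get 200 next round, worth 0.55 × 200 = 110 now. The distributor offers 110 and keeps 200 − 110 = 90.
Round 3 (the studio proposes): the distributor can get 90 next round, worth 0.6 × 90 = 54 now. The studio offers 54 and keeps 200 − 54 = 146.
Round 2 (the distributor proposes): the studio can get 146 next round, worth 0.55 × 146 = 80.3 now; the distributor offers that and keeps 119.7.
Round 1 (the studio proposes): the distributor can get 119.7 next round, worth 0.6 × 119.7 = 71.82 now, so the studio offers 71.82, keeping 128.18.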